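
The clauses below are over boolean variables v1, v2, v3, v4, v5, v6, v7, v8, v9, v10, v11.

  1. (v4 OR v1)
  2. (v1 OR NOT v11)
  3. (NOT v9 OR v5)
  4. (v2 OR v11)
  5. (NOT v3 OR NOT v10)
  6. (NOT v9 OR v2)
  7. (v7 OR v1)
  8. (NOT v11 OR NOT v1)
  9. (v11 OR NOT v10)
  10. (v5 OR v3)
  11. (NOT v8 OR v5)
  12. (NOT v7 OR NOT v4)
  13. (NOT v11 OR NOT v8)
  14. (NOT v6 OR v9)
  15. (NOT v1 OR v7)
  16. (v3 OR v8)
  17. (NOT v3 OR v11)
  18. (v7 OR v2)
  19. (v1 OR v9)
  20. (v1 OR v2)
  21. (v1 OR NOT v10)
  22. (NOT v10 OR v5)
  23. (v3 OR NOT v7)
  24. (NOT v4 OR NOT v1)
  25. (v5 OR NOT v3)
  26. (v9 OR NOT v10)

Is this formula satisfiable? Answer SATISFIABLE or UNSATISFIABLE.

v1 = True:
  propagation gives v11=False, v2=True, v10=False, v7=True; an empty clause results — contradiction.
v1 = False:
  propagation gives v4=True, v11=False, v2=True, v7=True; an empty clause results — contradiction.
Every branch closes, so no satisfying assignment exists.

UNSATISFIABLE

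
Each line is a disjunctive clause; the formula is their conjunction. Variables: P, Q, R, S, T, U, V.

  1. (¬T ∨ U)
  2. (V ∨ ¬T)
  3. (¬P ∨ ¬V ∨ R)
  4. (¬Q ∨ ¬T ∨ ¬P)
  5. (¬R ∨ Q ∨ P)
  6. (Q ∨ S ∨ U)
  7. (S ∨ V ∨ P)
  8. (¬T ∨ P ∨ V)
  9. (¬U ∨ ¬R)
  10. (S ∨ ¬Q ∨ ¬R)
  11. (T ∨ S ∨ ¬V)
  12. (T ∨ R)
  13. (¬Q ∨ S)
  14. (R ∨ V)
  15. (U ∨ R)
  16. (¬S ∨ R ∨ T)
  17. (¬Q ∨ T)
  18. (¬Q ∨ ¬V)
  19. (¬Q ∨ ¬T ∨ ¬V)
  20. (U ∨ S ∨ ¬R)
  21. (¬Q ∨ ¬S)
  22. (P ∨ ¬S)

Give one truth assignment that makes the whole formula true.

Set P = True and propagate.
Branch on Q: take Q = False.
For the remaining variables, R = True, S = True, T = False, U = False, V = False works.

P=T, Q=F, R=T, S=T, T=F, U=F, V=F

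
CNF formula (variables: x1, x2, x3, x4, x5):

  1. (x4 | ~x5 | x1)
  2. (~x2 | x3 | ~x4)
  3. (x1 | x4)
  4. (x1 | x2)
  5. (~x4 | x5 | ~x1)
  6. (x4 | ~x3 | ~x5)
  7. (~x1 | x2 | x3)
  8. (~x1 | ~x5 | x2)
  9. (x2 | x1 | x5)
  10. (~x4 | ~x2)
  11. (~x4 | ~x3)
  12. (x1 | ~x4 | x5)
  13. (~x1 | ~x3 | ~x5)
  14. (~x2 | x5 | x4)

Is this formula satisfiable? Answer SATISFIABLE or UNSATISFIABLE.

SATISFIABLE

Branch on x1: take x1 = True.
Set x2 = False and propagate.
  then x3 is forced to True.
  then x5 is forced to False.
  then x4 is forced to False.
So x1=T, x2=F, x3=T, x4=F, x5=F is a satisfying assignment.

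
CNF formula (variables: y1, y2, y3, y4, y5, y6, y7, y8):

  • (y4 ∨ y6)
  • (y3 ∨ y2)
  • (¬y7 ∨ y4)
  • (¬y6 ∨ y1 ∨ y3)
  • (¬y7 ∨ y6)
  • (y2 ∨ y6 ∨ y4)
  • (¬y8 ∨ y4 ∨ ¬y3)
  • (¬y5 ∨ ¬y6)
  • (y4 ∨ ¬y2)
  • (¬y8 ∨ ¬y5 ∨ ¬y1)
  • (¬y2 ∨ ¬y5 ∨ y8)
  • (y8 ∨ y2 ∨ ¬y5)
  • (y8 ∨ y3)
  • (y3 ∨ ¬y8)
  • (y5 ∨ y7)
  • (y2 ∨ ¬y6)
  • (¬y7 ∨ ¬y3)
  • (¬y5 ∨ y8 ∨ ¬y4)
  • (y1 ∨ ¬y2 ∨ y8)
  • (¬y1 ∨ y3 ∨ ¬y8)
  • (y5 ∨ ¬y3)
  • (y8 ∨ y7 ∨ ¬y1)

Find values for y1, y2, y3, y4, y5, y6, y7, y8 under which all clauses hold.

Try y1 = False.
Branch on y2: take y2 = True.
  then y4 is forced to True.
  then y8 is forced to True.
  then y3 is forced to True.
  then y7 is forced to False.
  then y5 is forced to True.
  then y6 is forced to False.

y1=F, y2=T, y3=T, y4=T, y5=T, y6=F, y7=F, y8=T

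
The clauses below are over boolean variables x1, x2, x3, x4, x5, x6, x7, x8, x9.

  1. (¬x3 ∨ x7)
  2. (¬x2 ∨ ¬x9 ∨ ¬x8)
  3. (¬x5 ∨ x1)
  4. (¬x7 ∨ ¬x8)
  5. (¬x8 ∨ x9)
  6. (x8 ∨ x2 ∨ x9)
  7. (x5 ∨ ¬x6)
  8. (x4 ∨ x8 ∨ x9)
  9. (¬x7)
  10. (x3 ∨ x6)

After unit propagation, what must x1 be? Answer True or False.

True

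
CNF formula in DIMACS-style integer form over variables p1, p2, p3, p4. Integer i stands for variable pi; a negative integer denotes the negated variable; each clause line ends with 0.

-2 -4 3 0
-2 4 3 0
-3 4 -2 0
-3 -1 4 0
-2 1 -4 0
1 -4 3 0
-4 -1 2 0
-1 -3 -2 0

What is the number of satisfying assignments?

4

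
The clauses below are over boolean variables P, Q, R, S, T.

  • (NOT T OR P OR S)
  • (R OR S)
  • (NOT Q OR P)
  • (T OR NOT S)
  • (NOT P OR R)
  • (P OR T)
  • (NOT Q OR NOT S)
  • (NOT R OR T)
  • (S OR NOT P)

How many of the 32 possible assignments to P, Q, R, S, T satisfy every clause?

3

Satisfying assignments:
  P=F Q=F R=F S=T T=T
  P=F Q=F R=T S=T T=T
  P=T Q=F R=T S=T T=T
Count: 3.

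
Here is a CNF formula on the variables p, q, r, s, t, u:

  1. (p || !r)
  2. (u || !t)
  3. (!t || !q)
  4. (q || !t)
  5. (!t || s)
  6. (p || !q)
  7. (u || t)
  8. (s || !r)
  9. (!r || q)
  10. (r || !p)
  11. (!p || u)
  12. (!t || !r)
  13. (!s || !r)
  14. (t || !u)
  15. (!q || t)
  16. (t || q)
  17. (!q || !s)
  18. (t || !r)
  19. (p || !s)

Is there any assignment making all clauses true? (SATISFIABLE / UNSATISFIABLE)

UNSATISFIABLE

t = True:
  propagation gives u=True, q=False; an empty clause results — contradiction.
t = False:
  propagation gives u=True; an empty clause results — contradiction.
Every branch closes, so no satisfying assignment exists.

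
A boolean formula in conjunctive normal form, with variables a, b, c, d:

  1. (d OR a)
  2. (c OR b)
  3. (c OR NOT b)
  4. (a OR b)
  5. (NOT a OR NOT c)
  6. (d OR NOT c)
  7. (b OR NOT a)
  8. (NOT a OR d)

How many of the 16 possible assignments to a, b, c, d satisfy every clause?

1

The models are:
  a=0 b=1 c=1 d=1
That's 1 in total.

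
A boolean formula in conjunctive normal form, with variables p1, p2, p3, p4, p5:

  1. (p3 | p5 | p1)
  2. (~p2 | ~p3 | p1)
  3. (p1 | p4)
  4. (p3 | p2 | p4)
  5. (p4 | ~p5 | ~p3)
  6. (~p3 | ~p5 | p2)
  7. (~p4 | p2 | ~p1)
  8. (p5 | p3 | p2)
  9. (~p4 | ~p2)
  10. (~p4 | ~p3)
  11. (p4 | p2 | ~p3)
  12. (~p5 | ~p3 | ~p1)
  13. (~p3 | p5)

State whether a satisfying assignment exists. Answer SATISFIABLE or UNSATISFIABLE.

SATISFIABLE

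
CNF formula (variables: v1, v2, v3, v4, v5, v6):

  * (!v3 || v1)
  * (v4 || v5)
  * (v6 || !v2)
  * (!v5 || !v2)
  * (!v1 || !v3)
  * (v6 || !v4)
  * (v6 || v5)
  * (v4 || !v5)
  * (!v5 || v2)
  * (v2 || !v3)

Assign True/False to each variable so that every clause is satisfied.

v1=F, v2=F, v3=F, v4=T, v5=F, v6=T

Pure literal: v3 appears only negated; assign v3 = False.
Pure literal: v6 appears only positively; assign v6 = True.
Try v2 = False.
  then v5 is forced to False.
  then v4 is forced to True.
v1 is now unconstrained; take v1 = False.
Every clause has at least one true literal under this assignment.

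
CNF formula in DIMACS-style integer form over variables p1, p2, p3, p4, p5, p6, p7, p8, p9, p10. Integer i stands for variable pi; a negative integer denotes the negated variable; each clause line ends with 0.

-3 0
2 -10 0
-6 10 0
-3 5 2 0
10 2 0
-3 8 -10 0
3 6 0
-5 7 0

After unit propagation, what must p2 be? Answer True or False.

(NOT p3) is a unit clause: p3 = False.
(p6 OR p3): since p3 = False, the clause reduces to (p6). p6 = True.
(p10 OR NOT p6): since p6 = True, the clause reduces to (p10). p10 = True.
(NOT p10 OR p2) with p10 = True leaves only p2, so p2 = True.

True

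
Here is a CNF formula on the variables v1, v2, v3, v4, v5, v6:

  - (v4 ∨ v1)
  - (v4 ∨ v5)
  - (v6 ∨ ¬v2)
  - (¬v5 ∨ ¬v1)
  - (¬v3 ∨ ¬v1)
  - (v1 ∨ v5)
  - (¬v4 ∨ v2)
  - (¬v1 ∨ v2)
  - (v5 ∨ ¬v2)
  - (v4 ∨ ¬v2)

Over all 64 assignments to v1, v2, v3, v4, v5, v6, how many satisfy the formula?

2

The models are:
  v1=F v2=T v3=F v4=T v5=T v6=T
  v1=F v2=T v3=T v4=T v5=T v6=T
Count: 2.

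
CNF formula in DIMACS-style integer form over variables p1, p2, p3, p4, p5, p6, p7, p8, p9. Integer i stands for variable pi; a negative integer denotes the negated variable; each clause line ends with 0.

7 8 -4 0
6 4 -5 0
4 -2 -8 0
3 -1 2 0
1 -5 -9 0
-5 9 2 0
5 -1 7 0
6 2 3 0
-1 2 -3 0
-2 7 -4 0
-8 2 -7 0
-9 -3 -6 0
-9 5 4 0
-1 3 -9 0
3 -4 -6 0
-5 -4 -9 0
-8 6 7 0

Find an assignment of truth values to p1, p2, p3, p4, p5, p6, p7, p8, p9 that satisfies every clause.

p1=F  p2=T  p3=F  p4=T  p5=F  p6=F  p7=T  p8=T  p9=F

Check each clause:
  1. (p8 || !p4 || p7) — p8 is true.
  2. (p6 || !p5 || p4) — !p5 is true.
  3. (!p2 || !p8 || p4) — p4 is true.
  4. (!p1 || p3 || p2) — p2 is true.
  5. (!p9 || p1 || !p5) — !p5 is true.
  6. (p9 || p2 || !p5) — p2 is true.
  7. (!p1 || p5 || p7) — !p1 is true.
  8. (p3 || p6 || p2) — p2 is true.
  9. (!p1 || p2 || !p3) — p2 is true.
  10. (p7 || !p2 || !p4) — p7 is true.
  11. (!p8 || !p7 || p2) — p2 is true.
  12. (!p6 || !p9 || !p3) — !p6 is true.
  13. (p5 || !p9 || p4) — p4 is true.
  14. (!p1 || !p9 || p3) — !p1 is true.
  15. (!p6 || p3 || !p4) — !p6 is true.
  16. (!p5 || !p4 || !p9) — !p5 is true.
  17. (p7 || !p8 || p6) — p7 is true.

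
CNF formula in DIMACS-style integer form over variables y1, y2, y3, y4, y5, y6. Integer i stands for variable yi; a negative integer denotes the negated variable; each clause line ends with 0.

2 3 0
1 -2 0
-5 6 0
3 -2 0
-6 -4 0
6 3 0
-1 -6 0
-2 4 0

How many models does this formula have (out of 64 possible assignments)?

The models are:
  y1=0 y2=0 y3=1 y4=0 y5=0 y6=0
  y1=0 y2=0 y3=1 y4=0 y5=0 y6=1
  y1=0 y2=0 y3=1 y4=0 y5=1 y6=1
  y1=0 y2=0 y3=1 y4=1 y5=0 y6=0
  y1=1 y2=0 y3=1 y4=0 y5=0 y6=0
  y1=1 y2=0 y3=1 y4=1 y5=0 y6=0
  y1=1 y2=1 y3=1 y4=1 y5=0 y6=0
Count: 7.

7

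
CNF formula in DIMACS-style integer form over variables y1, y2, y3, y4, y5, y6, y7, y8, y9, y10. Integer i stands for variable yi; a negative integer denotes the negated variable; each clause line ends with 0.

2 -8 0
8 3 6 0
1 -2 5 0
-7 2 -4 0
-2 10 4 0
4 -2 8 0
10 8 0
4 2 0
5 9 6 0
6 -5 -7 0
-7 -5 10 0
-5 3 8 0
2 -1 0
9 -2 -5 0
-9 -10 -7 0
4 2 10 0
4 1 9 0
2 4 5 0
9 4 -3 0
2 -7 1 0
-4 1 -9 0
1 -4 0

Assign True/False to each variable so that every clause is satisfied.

y1=T, y2=T, y3=T, y4=T, y5=T, y6=T, y7=F, y8=T, y9=T, y10=T

Check each clause:
  1. {y2, ¬y8} — y2 is true.
  2. {y3, y8, y6} — y8 is true.
  3. {y1, y5, ¬y2} — y1 is true.
  4. {¬y4, y2, ¬y7} — ¬y7 is true.
  5. {y4, y10, ¬y2} — y10 is true.
  6. {¬y2, y8, y4} — y8 is true.
  7. {y8, y10} — y8 is true.
  8. {y4, y2} — y2 is true.
  9. {y9, y5, y6} — y9 is true.
  10. {¬y5, ¬y7, y6} — ¬y7 is true.
  11. {y10, ¬y7, ¬y5} — ¬y7 is true.
  12. {y8, y3, ¬y5} — y8 is true.
  13. {¬y1, y2} — y2 is true.
  14. {y9, ¬y2, ¬y5} — y9 is true.
  15. {¬y10, ¬y9, ¬y7} — ¬y7 is true.
  16. {y4, y10, y2} — y10 is true.
  17. {y4, y1, y9} — y1 is true.
  18. {y5, y2, y4} — y2 is true.
  19. {y4, y9, ¬y3} — y9 is true.
  20. {y1, ¬y7, y2} — y1 is true.
  21. {¬y4, y1, ¬y9} — y1 is true.
  22. {y1, ¬y4} — y1 is true.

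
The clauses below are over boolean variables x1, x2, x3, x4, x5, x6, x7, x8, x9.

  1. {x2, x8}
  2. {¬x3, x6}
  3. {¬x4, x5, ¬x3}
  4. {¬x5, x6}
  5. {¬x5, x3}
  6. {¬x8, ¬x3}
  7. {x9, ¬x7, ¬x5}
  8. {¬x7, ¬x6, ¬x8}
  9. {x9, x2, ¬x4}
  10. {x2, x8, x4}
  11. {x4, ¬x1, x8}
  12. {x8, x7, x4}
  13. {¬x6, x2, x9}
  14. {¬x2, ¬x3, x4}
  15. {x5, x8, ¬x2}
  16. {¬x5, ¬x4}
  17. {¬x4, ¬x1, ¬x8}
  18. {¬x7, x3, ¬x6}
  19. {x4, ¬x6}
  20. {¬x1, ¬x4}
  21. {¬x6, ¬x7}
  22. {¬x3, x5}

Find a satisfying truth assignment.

Try x1 = True.
  then x4 is forced to False.
  then x8 is forced to True.
  then x3 is forced to False.
  then x5 is forced to False.
  then x6 is forced to False.
x2, x7, x9 are now unconstrained; take x2 = False, x7 = False, x9 = False.

x1=True, x2=False, x3=False, x4=False, x5=False, x6=False, x7=False, x8=True, x9=False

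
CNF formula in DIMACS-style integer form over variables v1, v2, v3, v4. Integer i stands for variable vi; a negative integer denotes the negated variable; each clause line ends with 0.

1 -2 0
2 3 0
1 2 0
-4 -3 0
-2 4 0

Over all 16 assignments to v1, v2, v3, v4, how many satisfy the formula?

2

Satisfying assignments:
  v1=1 v2=0 v3=1 v4=0
  v1=1 v2=1 v3=0 v4=1
That's 2 in total.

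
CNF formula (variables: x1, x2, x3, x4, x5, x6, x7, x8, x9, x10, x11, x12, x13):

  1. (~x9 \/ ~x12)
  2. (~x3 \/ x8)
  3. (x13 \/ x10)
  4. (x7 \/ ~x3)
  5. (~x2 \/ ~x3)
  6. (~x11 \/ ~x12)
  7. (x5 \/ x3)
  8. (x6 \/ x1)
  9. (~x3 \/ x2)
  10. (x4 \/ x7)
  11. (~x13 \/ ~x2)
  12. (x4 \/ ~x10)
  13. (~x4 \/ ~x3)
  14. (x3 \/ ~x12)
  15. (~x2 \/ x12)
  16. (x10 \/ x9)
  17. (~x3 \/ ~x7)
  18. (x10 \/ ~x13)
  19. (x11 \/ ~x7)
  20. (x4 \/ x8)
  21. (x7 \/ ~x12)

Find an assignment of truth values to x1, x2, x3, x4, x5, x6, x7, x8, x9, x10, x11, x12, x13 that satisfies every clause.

x1 = T, x2 = F, x3 = F, x4 = T, x5 = T, x6 = F, x7 = F, x8 = F, x9 = T, x10 = T, x11 = T, x12 = F, x13 = F

x1 occurs only positively in the remaining clauses — set x1 = True.
x5 occurs only positively in the remaining clauses — set x5 = True.
Set x2 = False and propagate.
  then x3 is forced to False.
  then x12 is forced to False.
Branch on x4: take x4 = True.
Try x7 = False.
For the remaining variables, x6 = False, x8 = False, x9 = True, x10 = True, x11 = True, x13 = False works.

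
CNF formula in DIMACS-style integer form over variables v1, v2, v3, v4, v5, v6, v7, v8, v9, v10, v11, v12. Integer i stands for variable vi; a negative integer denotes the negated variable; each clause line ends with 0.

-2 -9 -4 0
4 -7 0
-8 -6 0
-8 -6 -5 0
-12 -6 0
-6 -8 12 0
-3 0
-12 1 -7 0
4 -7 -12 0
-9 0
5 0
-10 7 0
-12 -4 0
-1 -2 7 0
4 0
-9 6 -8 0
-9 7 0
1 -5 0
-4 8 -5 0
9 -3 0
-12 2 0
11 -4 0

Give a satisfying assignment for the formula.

v1 = True  v2 = False  v3 = False  v4 = True  v5 = True  v6 = False  v7 = True  v8 = True  v9 = False  v10 = False  v11 = True  v12 = False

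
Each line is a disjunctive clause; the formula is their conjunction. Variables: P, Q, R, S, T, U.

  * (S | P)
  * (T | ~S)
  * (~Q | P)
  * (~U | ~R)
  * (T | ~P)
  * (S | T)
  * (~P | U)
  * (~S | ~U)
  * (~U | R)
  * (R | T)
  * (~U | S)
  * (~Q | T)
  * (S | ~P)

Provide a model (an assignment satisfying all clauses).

P = False, Q = False, R = False, S = True, T = True, U = False

Q occurs only negated in the remaining clauses — set Q = False.
Pure literal: T appears only positively; assign T = True.
Try P = False.
  then S is forced to True.
  then U is forced to False.
R is now unconstrained; take R = False.
Check each clause:
  1. (S | P) — S is true.
  2. (T | ~S) — T is true.
  3. (~Q | P) — ~Q is true.
  4. (~U | ~R) — ~U is true.
  5. (~P | T) — T is true.
  6. (T | S) — S is true.
  7. (~P | U) — ~P is true.
  8. (~S | ~U) — ~U is true.
  9. (~U | R) — ~U is true.
  10. (T | R) — T is true.
  11. (S | ~U) — ~U is true.
  12. (T | ~Q) — T is true.
  13. (S | ~P) — S is true.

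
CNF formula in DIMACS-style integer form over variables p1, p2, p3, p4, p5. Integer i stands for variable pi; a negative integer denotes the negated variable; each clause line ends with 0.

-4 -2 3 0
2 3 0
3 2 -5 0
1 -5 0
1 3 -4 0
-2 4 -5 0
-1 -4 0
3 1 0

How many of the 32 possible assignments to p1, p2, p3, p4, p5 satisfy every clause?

8

Case analysis on p3 and p1:
  p3=T, p1=T: remaining (p2,p4,p5) ∈ {(F,F,F); (F,F,T); (T,F,F)} — 3.
  p3=T, p1=F: remaining (p2,p4,p5) ∈ {(F,F,F); (F,T,F); (T,F,F); (T,T,F)} — 4.
  p3=F, p1=T: remaining (p2,p4,p5) ∈ {(T,F,F)} — 1.
  p3=F, p1=F: a clause becomes empty — 0.
Total: 3 + 4 + 1 + 0 = 8.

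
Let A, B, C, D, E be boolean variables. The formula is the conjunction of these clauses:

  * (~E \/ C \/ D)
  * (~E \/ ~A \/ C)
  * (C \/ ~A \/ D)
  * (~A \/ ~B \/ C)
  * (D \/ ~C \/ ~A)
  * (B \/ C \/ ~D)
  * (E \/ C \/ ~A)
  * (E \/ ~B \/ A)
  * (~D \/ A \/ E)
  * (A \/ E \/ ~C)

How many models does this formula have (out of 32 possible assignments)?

Case analysis on A and C:
  A=T, C=T: remaining (B,D,E) ∈ {(F,T,F); (F,T,T); (T,T,F); (T,T,T)} — 4.
  A=T, C=F: a clause becomes empty — 0.
  A=F, C=T: remaining (B,D,E) ∈ {(F,F,T); (F,T,T); (T,F,T); (T,T,T)} — 4.
  A=F, C=F: remaining (B,D,E) ∈ {(F,F,F); (T,T,T)} — 2.
Total: 4 + 0 + 4 + 2 = 10.

10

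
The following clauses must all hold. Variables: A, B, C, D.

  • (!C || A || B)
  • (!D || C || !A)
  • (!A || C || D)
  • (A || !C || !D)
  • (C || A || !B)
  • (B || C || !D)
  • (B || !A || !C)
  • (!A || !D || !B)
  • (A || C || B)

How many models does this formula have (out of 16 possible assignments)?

2

The models are:
  A=F B=T C=T D=F
  A=T B=T C=T D=F
That's 2 in total.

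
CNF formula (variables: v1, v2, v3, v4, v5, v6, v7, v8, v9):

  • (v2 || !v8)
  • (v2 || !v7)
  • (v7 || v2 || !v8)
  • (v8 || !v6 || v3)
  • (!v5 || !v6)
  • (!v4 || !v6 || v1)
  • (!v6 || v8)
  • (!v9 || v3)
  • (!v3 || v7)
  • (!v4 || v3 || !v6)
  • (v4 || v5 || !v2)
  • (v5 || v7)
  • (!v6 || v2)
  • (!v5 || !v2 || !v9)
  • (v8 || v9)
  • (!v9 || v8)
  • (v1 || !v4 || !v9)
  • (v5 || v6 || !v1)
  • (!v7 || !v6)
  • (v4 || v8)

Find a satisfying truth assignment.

Set v1 = True and propagate.
For the remaining variables, v2 = True, v3 = False, v4 = False, v5 = True, v6 = False, v7 = True, v8 = True, v9 = False works.

v1=True, v2=True, v3=False, v4=False, v5=True, v6=False, v7=True, v8=True, v9=False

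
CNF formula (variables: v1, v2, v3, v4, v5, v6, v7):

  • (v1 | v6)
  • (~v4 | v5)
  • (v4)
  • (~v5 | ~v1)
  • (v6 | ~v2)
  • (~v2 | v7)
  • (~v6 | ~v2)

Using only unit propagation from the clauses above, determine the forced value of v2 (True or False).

Unit clause (v4) sets v4 = True.
(v5 | ~v4) with v4 = True leaves only v5, so v5 = True.
(~v5 | ~v1) with v5 = True leaves only ~v1, so v1 = False.
(v6 | v1): since v1 = False, the clause reduces to (v6). v6 = True.
(~v2 | ~v6) with v6 = True leaves only ~v2, so v2 = False.

False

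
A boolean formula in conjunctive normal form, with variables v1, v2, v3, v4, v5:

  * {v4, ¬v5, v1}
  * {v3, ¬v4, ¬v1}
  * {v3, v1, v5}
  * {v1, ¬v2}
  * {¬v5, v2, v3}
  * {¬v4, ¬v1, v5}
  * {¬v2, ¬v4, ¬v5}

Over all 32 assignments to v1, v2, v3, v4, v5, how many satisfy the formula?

Split on v1, then v5.
  v1=T, v5=T: remaining (v2,v3,v4) ∈ {(F,T,F); (F,T,T); (T,F,F); (T,T,F)} — 4.
  v1=T, v5=F: remaining (v2,v3,v4) ∈ {(F,F,F); (F,T,F); (T,F,F); (T,T,F)} — 4.
  v1=F, v5=T: remaining (v2,v3,v4) ∈ {(F,T,T)} — 1.
  v1=F, v5=F: remaining (v2,v3,v4) ∈ {(F,T,F); (F,T,T)} — 2.
Total: 4 + 4 + 1 + 2 = 11.

11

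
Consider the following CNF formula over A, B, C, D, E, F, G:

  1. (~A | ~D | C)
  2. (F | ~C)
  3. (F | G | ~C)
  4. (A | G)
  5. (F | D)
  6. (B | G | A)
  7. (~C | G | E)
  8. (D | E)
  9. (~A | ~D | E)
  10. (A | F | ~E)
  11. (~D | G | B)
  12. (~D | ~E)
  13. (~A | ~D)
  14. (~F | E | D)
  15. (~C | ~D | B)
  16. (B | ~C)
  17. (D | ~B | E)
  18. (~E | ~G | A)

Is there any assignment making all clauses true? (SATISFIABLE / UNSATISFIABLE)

SATISFIABLE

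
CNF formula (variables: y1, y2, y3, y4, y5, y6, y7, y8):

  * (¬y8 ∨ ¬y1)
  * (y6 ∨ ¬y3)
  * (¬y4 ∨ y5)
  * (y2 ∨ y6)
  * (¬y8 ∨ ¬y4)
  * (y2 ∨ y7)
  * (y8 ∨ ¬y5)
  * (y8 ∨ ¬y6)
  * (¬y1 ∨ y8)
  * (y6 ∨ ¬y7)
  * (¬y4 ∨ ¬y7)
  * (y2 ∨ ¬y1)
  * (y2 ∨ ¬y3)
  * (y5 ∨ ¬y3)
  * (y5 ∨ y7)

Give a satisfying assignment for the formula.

y1 = F, y2 = T, y3 = F, y4 = F, y5 = T, y6 = T, y7 = T, y8 = T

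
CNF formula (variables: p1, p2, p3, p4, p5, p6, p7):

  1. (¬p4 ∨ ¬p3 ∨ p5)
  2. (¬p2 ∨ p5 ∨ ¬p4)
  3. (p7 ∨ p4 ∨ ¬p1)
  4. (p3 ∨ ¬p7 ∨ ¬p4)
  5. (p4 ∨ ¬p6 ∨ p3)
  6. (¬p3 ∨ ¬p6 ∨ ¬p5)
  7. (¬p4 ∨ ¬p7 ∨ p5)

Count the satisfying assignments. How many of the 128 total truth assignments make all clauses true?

50

Case analysis on p4 and p3:
  p4=T, p3=T: forces p5=T; p6=F; p1, p2, p7 free → 2^3 = 8.
  p4=T, p3=F: p1, p6 free; 3 ways for (p2,p5,p7) × 2^2 = 12.
  p4=F, p3=T: p2 free; 9 ways for (p1,p5,p6,p7) × 2^1 = 18.
  p4=F, p3=F: p2, p5 free; 3 ways for (p1,p6,p7) × 2^2 = 12.
Total: 8 + 12 + 18 + 12 = 50.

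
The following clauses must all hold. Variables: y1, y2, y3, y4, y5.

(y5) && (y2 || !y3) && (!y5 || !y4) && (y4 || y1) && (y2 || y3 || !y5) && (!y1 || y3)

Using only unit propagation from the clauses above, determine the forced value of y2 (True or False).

True

Unit clause (y5) sets y5 = True.
(!y4 || !y5) with y5 = True leaves only !y4, so y4 = False.
In (y4 || y1), y4 is now false; y1 must hold, so y1 = True.
(y3 || !y1): since y1 = True, the clause reduces to (y3). y3 = True.
(y2 || !y3) with y3 = True leaves only y2, so y2 = True.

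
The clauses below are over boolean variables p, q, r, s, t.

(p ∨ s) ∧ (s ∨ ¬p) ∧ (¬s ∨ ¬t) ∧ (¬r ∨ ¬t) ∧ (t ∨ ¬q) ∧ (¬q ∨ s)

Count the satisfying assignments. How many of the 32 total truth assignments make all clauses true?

4

The models are:
  p=F q=F r=F s=T t=F
  p=F q=F r=T s=T t=F
  p=T q=F r=F s=T t=F
  p=T q=F r=T s=T t=F
That's 4 in total.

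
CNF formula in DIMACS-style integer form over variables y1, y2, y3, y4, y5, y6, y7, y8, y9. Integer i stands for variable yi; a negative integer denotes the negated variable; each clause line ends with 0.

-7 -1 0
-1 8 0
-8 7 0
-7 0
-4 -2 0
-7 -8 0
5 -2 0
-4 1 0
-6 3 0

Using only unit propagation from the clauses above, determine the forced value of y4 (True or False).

False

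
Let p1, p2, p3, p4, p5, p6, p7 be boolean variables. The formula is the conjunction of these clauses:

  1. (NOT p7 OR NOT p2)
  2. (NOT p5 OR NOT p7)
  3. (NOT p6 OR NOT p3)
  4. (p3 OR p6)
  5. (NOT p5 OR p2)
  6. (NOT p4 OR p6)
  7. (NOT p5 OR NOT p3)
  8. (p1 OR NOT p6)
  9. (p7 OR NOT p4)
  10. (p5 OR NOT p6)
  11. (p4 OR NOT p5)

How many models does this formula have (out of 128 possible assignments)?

6

Satisfying assignments:
  p1=F p2=F p3=T p4=F p5=F p6=F p7=F
  p1=F p2=F p3=T p4=F p5=F p6=F p7=T
  p1=F p2=T p3=T p4=F p5=F p6=F p7=F
  p1=T p2=F p3=T p4=F p5=F p6=F p7=F
  p1=T p2=F p3=T p4=F p5=F p6=F p7=T
  p1=T p2=T p3=T p4=F p5=F p6=F p7=F
Count: 6.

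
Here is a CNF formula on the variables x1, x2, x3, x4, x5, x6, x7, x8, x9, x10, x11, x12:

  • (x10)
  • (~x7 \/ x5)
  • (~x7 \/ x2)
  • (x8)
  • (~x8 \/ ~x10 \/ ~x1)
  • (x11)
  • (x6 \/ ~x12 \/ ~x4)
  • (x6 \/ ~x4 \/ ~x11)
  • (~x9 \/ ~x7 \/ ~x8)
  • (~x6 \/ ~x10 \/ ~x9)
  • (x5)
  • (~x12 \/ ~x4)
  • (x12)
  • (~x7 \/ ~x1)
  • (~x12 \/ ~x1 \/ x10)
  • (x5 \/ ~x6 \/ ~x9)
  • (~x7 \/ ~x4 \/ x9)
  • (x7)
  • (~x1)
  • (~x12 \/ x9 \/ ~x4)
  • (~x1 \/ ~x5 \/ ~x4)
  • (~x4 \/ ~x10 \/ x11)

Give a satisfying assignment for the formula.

x1 = F, x2 = T, x3 = F, x4 = F, x5 = T, x6 = F, x7 = T, x8 = T, x9 = F, x10 = T, x11 = T, x12 = T

Check each clause:
  1. (x10) — x10 is true.
  2. (~x7 \/ x5) — x5 is true.
  3. (x2 \/ ~x7) — x2 is true.
  4. (x8) — x8 is true.
  5. (~x10 \/ ~x8 \/ ~x1) — ~x1 is true.
  6. (x11) — x11 is true.
  7. (x6 \/ ~x4 \/ ~x12) — ~x4 is true.
  8. (x6 \/ ~x11 \/ ~x4) — ~x4 is true.
  9. (~x9 \/ ~x7 \/ ~x8) — ~x9 is true.
  10. (~x10 \/ ~x6 \/ ~x9) — ~x6 is true.
  11. (x5) — x5 is true.
  12. (~x12 \/ ~x4) — ~x4 is true.
  13. (x12) — x12 is true.
  14. (~x1 \/ ~x7) — ~x1 is true.
  15. (~x12 \/ ~x1 \/ x10) — x10 is true.
  16. (~x9 \/ ~x6 \/ x5) — ~x6 is true.
  17. (x9 \/ ~x7 \/ ~x4) — ~x4 is true.
  18. (x7) — x7 is true.
  19. (~x1) — ~x1 is true.
  20. (~x4 \/ ~x12 \/ x9) — ~x4 is true.
  21. (~x4 \/ ~x1 \/ ~x5) — ~x4 is true.
  22. (~x10 \/ ~x4 \/ x11) — x11 is true.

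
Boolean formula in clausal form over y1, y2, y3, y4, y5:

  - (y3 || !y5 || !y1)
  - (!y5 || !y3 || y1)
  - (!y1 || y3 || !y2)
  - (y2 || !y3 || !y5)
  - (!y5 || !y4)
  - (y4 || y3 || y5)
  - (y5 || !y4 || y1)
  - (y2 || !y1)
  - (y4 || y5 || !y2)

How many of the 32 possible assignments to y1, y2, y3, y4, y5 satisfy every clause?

5

Satisfying assignments:
  y1=0 y2=0 y3=0 y4=0 y5=1
  y1=0 y2=0 y3=1 y4=0 y5=0
  y1=0 y2=1 y3=0 y4=0 y5=1
  y1=1 y2=1 y3=1 y4=0 y5=1
  y1=1 y2=1 y3=1 y4=1 y5=0
That's 5 in total.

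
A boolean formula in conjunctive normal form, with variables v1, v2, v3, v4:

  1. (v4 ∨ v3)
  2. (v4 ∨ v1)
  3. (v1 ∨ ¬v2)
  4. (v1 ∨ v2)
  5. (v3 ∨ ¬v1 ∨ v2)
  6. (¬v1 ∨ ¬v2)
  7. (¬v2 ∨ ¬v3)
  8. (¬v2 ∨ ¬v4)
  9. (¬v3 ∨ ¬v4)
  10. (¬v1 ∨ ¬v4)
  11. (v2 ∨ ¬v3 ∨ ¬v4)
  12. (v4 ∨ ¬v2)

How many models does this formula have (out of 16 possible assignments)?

Satisfying assignments:
  v1=T v2=F v3=T v4=F
That's 1 in total.

1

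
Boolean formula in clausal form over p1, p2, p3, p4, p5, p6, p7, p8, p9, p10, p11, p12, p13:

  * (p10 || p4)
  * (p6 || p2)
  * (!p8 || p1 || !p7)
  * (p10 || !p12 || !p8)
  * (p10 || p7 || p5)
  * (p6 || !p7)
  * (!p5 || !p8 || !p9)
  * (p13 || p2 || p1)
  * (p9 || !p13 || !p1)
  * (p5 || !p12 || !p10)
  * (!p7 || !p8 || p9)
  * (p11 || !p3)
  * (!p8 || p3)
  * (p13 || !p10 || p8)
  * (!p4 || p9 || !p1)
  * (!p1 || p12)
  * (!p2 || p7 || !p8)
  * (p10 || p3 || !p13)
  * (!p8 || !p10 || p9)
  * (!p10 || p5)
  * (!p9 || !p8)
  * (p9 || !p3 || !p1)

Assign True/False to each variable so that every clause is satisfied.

p6 occurs only positively in the remaining clauses — set p6 = True.
Pure literal: p11 appears only positively; assign p11 = True.
Branch on p1: take p1 = True.
  then p12 is forced to True.
Try p2 = True.
The remaining clauses are satisfied by p3 = True, p4 = True, p5 = True, p7 = True, p8 = False, p9 = True, p10 = True, p13 = True.

p1 = True, p2 = True, p3 = True, p4 = True, p5 = True, p6 = True, p7 = True, p8 = False, p9 = True, p10 = True, p11 = True, p12 = True, p13 = True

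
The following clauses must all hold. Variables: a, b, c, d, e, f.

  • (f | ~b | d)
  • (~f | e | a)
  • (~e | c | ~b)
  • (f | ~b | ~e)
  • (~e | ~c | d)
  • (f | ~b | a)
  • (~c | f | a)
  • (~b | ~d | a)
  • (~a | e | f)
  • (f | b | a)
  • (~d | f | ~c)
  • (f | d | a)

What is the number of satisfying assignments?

17

Split on f, then a.
  f=T, a=T: 12 of the 16 assignments to (b,c,d,e) work.
  f=T, a=F: remaining (b,c,d,e) ∈ {(F,F,F,T); (F,F,T,T); (F,T,T,T)} — 3.
  f=F, a=T: remaining (b,c,d,e) ∈ {(F,F,F,T); (F,F,T,T)} — 2.
  f=F, a=F: a clause becomes empty — 0.
Total: 12 + 3 + 2 + 0 = 17.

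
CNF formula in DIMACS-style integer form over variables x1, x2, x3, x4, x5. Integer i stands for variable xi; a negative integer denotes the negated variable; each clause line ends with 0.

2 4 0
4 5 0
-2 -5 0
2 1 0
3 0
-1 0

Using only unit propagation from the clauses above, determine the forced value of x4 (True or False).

True

(x3) is a unit clause: x3 = True.
Unit clause (~x1) sets x1 = False.
(x1 | x2): since x1 = False, the clause reduces to (x2). x2 = True.
In (~x5 | ~x2), ~x2 is now false; ~x5 must hold, so x5 = False.
From (x5 | x4) and x5 = False: x4 = True.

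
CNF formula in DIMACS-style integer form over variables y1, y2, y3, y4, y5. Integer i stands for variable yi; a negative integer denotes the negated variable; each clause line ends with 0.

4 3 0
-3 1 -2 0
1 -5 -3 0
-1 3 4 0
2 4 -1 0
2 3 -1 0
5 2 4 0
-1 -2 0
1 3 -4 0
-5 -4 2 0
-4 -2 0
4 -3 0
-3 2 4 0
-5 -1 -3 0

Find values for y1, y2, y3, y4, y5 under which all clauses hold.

Try y1 = False.
Set y2 = False and propagate.
For the remaining variables, y3 = True, y4 = True, y5 = False works.

y1=False, y2=False, y3=True, y4=True, y5=False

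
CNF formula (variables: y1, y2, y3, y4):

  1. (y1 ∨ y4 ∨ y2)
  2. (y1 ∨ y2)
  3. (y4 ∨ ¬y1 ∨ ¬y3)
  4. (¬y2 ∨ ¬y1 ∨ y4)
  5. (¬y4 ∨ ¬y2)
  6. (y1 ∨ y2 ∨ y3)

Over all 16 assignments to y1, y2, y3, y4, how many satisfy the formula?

The models are:
  y1=F y2=T y3=F y4=F
  y1=F y2=T y3=T y4=F
  y1=T y2=F y3=F y4=F
  y1=T y2=F y3=F y4=T
  y1=T y2=F y3=T y4=T
Count: 5.

5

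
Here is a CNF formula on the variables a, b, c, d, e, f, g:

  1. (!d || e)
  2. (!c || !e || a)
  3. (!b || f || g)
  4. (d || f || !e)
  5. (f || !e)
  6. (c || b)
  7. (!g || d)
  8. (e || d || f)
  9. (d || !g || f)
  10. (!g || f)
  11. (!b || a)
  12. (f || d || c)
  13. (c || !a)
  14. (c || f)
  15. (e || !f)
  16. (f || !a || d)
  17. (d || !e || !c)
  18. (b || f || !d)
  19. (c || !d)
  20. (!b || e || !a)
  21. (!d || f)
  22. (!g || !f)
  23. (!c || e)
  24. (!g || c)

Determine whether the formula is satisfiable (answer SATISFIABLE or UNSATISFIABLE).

SATISFIABLE

Branch on a: take a = True.
  then c is forced to True.
  then e is forced to True.
  then f is forced to True.
  then d is forced to True.
  then g is forced to False.
b is now unconstrained; take b = True.
So a=True  b=True  c=True  d=True  e=True  f=True  g=False is a satisfying assignment.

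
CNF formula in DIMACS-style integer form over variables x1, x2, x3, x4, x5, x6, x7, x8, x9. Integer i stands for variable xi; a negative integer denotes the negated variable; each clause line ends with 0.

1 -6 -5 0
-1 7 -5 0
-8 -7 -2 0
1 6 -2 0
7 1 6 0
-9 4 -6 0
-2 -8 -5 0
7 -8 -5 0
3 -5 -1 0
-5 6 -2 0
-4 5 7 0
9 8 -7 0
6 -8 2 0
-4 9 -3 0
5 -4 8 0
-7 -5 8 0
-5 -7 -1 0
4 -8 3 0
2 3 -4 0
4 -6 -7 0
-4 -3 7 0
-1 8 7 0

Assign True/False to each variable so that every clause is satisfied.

x1=False  x2=False  x3=True  x4=False  x5=False  x6=False  x7=True  x8=False  x9=True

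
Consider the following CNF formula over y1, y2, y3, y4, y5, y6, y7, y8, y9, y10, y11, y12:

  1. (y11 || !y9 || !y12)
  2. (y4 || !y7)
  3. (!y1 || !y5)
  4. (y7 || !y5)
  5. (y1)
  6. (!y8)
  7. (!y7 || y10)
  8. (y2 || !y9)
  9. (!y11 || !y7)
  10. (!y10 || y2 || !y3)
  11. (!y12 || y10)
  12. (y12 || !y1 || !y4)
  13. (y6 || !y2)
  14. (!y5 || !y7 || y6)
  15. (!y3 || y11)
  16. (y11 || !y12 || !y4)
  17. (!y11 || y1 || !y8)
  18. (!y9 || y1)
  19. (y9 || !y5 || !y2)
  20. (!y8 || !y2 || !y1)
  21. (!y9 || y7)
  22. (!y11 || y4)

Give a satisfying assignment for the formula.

The clause (y1) is unit: y1 must be True.
Unit propagation: (!y5) forces y5 = False.
(!y8) is a unit clause, so y8 = False.
Pure literal: y6 appears only positively; assign y6 = True.
Pure literal: y9 appears only negated; assign y9 = False.
Try y2 = True.
The remaining clauses are satisfied by y3 = True, y4 = True, y7 = False, y10 = True, y11 = True, y12 = True.
Every clause has at least one true literal under this assignment.

y1=T, y2=T, y3=T, y4=T, y5=F, y6=T, y7=F, y8=F, y9=F, y10=T, y11=T, y12=T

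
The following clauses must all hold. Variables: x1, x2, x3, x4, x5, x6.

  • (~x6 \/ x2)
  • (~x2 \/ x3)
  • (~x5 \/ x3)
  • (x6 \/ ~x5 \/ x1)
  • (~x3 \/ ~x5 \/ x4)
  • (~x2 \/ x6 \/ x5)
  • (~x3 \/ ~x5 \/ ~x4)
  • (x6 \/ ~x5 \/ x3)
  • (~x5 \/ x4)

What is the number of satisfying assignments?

Split on x5, then x3.
  x5=1, x3=1: a clause becomes empty — 0.
  x5=1, x3=0: a clause becomes empty — 0.
  x5=0, x3=1: x1, x4 free; 2 ways for (x2,x6) × 2^2 = 8.
  x5=0, x3=0: remaining (x1,x2,x4,x6) ∈ {(0,0,0,0); (0,0,1,0); (1,0,0,0); (1,0,1,0)} — 4.
Total: 0 + 0 + 8 + 4 = 12.

12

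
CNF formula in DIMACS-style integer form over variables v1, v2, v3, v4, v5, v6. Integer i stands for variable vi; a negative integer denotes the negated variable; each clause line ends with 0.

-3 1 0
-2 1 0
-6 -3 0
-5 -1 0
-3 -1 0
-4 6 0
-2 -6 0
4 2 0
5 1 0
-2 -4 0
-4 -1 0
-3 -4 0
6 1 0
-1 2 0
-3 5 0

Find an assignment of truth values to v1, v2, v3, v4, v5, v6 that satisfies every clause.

v1=0, v2=0, v3=0, v4=1, v5=1, v6=1

Pure literal: v3 appears only negated; assign v3 = False.
Branch on v1: take v1 = False.
  then v2 is forced to False.
  then v4 is forced to True.
  then v6 is forced to True.
  then v5 is forced to True.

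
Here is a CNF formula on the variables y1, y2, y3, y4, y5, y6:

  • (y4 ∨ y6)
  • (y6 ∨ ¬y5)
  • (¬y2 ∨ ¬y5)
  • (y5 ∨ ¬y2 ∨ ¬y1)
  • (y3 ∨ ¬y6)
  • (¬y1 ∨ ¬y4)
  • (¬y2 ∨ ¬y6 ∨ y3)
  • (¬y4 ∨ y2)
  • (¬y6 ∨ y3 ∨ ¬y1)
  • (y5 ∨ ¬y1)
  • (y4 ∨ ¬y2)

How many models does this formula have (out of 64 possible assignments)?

6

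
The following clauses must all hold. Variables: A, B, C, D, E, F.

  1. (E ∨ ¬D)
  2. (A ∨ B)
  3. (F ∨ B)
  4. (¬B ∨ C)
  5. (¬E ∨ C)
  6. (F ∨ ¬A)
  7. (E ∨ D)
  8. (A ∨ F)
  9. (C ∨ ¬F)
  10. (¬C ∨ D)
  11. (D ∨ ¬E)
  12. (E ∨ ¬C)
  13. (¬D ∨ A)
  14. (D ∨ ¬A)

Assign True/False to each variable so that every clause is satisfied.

A = T, B = T, C = T, D = T, E = T, F = T

Check each clause:
  1. (E ∨ ¬D) — E is true.
  2. (A ∨ B) — A is true.
  3. (F ∨ B) — B is true.
  4. (C ∨ ¬B) — C is true.
  5. (C ∨ ¬E) — C is true.
  6. (F ∨ ¬A) — F is true.
  7. (D ∨ E) — D is true.
  8. (F ∨ A) — A is true.
  9. (¬F ∨ C) — C is true.
  10. (¬C ∨ D) — D is true.
  11. (D ∨ ¬E) — D is true.
  12. (E ∨ ¬C) — E is true.
  13. (A ∨ ¬D) — A is true.
  14. (D ∨ ¬A) — D is true.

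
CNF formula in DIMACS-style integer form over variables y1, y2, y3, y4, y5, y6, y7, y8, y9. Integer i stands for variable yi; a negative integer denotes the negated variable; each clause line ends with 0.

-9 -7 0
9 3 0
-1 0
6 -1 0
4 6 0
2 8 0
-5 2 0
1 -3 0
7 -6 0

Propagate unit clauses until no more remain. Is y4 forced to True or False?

True

Unit clause (~y1) sets y1 = False.
(~y3 | y1): since y1 = False, the clause reduces to (~y3). y3 = False.
From (y3 | y9) and y3 = False: y9 = True.
In (~y7 | ~y9), ~y9 is now false; ~y7 must hold, so y7 = False.
(~y6 | y7): since y7 = False, the clause reduces to (~y6). y6 = False.
From (y4 | y6) and y6 = False: y4 = True.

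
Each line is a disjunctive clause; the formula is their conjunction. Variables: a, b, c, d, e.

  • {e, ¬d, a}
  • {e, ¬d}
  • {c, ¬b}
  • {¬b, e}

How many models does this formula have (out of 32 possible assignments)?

Case analysis on e and b:
  e=T, b=T: remaining (a,c,d) ∈ {(F,T,F); (F,T,T); (T,T,F); (T,T,T)} — 4.
  e=T, b=F: a, c, d free → 2^3 = 8.
  e=F, b=T: a clause becomes empty — 0.
  e=F, b=F: remaining (a,c,d) ∈ {(F,F,F); (F,T,F); (T,F,F); (T,T,F)} — 4.
Total: 4 + 8 + 0 + 4 = 16.

16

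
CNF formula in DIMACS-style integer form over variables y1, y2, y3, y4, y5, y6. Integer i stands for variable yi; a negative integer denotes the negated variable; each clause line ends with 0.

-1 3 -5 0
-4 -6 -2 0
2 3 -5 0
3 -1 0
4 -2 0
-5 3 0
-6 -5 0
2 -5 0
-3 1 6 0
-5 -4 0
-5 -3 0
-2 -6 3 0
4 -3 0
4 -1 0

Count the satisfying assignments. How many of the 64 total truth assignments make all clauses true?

9

Split on y3, then y5.
  y3=T, y5=T: a clause becomes empty — 0.
  y3=T, y5=F: remaining (y1,y2,y4,y6) ∈ {(F,F,T,T); (T,F,T,F); (T,F,T,T); (T,T,T,F)} — 4.
  y3=F, y5=T: a clause becomes empty — 0.
  y3=F, y5=F: 5 of the 16 assignments to (y1,y2,y4,y6) work.
Total: 0 + 4 + 0 + 5 = 9.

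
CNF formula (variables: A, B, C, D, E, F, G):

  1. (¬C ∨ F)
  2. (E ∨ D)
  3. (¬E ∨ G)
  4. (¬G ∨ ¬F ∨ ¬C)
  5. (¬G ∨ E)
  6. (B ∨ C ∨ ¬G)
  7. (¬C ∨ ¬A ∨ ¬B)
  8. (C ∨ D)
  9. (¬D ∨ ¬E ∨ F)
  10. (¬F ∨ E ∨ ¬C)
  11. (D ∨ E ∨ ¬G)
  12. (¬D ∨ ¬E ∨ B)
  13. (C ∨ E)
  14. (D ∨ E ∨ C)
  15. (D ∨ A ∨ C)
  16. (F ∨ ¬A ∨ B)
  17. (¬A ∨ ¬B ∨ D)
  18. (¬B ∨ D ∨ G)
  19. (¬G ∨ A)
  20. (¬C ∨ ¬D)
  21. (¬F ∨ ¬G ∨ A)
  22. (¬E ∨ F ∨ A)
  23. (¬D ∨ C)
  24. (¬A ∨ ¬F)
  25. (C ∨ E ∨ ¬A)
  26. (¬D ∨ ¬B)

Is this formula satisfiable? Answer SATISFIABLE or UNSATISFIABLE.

UNSATISFIABLE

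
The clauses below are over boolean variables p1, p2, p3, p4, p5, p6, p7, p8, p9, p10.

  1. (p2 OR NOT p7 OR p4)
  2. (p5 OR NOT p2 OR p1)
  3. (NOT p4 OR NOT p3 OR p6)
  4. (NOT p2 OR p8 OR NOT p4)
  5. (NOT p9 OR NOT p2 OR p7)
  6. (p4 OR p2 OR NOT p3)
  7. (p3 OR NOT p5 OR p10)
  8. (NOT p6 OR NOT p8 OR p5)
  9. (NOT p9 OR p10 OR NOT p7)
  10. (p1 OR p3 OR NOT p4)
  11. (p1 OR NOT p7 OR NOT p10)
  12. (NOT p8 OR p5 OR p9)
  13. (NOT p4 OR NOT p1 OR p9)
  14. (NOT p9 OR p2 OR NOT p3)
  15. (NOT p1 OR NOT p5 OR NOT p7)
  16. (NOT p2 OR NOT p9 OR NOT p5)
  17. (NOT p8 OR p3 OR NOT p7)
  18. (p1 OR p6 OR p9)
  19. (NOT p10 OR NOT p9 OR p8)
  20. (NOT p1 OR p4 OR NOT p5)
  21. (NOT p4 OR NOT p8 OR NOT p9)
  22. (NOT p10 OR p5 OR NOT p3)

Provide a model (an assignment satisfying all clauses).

Set p1 = False and propagate.
Set p2 = False and propagate.
Branch on p3: take p3 = False.
  then p4 is forced to False.
  then p7 is forced to False.
The remaining clauses are satisfied by p5 = False, p6 = True, p8 = False, p9 = False, p10 = False.

p1=0, p2=0, p3=0, p4=0, p5=0, p6=1, p7=0, p8=0, p9=0, p10=0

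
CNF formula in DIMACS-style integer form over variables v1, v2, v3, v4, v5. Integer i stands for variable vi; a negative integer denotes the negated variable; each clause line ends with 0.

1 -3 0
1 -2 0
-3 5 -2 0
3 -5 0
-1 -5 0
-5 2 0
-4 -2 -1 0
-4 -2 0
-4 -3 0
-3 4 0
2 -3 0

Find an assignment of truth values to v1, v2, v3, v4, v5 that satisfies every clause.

v1=0, v2=0, v3=0, v4=1, v5=0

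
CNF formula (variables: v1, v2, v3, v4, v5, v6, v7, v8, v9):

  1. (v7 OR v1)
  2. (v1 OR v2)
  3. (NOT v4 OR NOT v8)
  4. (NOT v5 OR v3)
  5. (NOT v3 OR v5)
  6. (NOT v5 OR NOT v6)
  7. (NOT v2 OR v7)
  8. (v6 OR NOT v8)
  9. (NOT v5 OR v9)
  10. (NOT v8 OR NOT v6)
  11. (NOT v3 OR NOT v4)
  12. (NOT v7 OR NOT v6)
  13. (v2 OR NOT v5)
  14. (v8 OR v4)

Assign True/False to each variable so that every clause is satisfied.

Pure literal: v1 appears only positively; assign v1 = True.
Set v2 = True and propagate.
  then v7 is forced to True.
  then v6 is forced to False.
  then v8 is forced to False.
  then v4 is forced to True.
  then v3 is forced to False.
  then v5 is forced to False.
v9 is now unconstrained; take v9 = False.

v1=1, v2=1, v3=0, v4=1, v5=0, v6=0, v7=1, v8=0, v9=0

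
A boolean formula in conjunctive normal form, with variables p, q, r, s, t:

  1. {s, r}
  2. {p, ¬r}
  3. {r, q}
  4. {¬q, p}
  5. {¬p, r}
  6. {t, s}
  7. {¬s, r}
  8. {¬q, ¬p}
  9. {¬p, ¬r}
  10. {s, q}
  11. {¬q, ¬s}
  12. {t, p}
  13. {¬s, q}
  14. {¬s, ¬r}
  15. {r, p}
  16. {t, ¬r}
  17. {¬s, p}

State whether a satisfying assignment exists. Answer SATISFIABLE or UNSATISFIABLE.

r = True:
  propagation gives p=True; an empty clause results — contradiction.
r = False:
  propagation gives s=True; an empty clause results — contradiction.
Every branch closes, so no satisfying assignment exists.

UNSATISFIABLE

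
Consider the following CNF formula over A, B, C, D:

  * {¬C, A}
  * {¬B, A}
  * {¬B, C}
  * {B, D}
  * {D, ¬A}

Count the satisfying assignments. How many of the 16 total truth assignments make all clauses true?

4

The models are:
  A=0 B=0 C=0 D=1
  A=1 B=0 C=0 D=1
  A=1 B=0 C=1 D=1
  A=1 B=1 C=1 D=1
Count: 4.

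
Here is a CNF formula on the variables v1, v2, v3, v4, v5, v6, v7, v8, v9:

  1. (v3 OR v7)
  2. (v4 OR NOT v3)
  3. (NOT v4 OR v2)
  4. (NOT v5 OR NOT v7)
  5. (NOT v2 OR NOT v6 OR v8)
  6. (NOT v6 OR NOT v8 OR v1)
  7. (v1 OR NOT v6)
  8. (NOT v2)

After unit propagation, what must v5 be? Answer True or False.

False

Unit clause (NOT v2) sets v2 = False.
(v2 OR NOT v4): since v2 = False, the clause reduces to (NOT v4). v4 = False.
(NOT v3 OR v4) with v4 = False leaves only NOT v3, so v3 = False.
From (v3 OR v7) and v3 = False: v7 = True.
(NOT v7 OR NOT v5) with v7 = True leaves only NOT v5, so v5 = False.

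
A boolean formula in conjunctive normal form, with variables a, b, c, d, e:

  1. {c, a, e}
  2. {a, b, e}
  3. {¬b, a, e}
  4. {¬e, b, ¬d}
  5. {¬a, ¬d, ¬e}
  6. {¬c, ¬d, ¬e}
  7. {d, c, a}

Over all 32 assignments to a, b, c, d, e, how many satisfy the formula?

Case analysis on e and a:
  e=T, a=T: remaining (b,c,d) ∈ {(F,F,F); (F,T,F); (T,F,F); (T,T,F)} — 4.
  e=T, a=F: remaining (b,c,d) ∈ {(F,T,F); (T,F,T); (T,T,F)} — 3.
  e=F, a=T: b, c, d free → 2^3 = 8.
  e=F, a=F: a clause becomes empty — 0.
Total: 4 + 3 + 8 + 0 = 15.

15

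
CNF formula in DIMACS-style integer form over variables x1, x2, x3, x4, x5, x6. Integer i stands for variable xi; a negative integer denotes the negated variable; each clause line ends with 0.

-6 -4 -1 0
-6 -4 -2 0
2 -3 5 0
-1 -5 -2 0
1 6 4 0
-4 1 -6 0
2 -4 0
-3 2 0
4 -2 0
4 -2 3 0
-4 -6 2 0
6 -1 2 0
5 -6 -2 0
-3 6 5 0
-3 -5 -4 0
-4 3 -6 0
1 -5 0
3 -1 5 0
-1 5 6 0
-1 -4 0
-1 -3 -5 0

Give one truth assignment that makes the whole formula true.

x1 = F  x2 = T  x3 = F  x4 = T  x5 = F  x6 = F

Check each clause:
  1. {¬x4, ¬x1, ¬x6} — ¬x6 is true.
  2. {¬x4, ¬x6, ¬x2} — ¬x6 is true.
  3. {x5, x2, ¬x3} — ¬x3 is true.
  4. {¬x1, ¬x5, ¬x2} — ¬x5 is true.
  5. {x4, x1, x6} — x4 is true.
  6. {¬x4, ¬x6, x1} — ¬x6 is true.
  7. {x2, ¬x4} — x2 is true.
  8. {¬x3, x2} — x2 is true.
  9. {¬x2, x4} — x4 is true.
  10. {¬x2, x3, x4} — x4 is true.
  11. {x2, ¬x6, ¬x4} — ¬x6 is true.
  12. {x6, x2, ¬x1} — x2 is true.
  13. {¬x2, x5, ¬x6} — ¬x6 is true.
  14. {¬x3, x5, x6} — ¬x3 is true.
  15. {¬x4, ¬x5, ¬x3} — ¬x5 is true.
  16. {¬x4, x3, ¬x6} — ¬x6 is true.
  17. {x1, ¬x5} — ¬x5 is true.
  18. {x5, x3, ¬x1} — ¬x1 is true.
  19. {¬x1, x5, x6} — ¬x1 is true.
  20. {¬x1, ¬x4} — ¬x1 is true.
  21. {¬x3, ¬x1, ¬x5} — ¬x5 is true.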